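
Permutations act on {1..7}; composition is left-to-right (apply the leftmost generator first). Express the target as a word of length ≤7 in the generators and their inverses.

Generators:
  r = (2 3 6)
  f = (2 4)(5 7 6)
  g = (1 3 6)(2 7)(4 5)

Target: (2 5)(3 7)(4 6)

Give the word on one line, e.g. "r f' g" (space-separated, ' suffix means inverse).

  after f: (2 4)(5 7 6)
  after r': (2 4 6 5 7 3)
  after g: (1 3 7 6 4)(2 5)
  after g: (1 6 5 7)(2 4 3)
  after g: (2 5)(3 7)(4 6)

f r' g g g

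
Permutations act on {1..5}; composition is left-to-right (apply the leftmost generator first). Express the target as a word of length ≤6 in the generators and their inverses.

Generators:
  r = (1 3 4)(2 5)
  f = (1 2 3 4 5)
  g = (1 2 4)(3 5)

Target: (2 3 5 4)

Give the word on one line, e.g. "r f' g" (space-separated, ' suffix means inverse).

f' r g g

  after f': (1 5 4 3 2)
  after r: (1 2 3 5)
  after g: (1 4)(2 5)
  after g: (2 3 5 4)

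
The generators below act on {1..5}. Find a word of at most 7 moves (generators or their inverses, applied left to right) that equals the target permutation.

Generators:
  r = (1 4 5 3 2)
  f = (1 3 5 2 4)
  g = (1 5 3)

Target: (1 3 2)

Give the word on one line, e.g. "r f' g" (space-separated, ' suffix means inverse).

  after f': (1 4 2 5 3)
  after f': (1 2 3 4 5)
  after g: (1 2)(3 4)
  after r: (2 4)(3 5)
  after f: (1 3 2)

f' f' g r f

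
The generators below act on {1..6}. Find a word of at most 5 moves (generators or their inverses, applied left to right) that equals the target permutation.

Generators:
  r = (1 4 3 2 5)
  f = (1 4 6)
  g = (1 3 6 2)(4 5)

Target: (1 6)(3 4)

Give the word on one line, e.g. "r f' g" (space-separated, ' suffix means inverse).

r g g f r'

  after r: (1 4 3 2 5)
  after g: (1 5 3)(2 4 6)
  after g: (1 4 2 5 6)
  after f: (1 6 4 2 5)
  after r': (1 6)(3 4)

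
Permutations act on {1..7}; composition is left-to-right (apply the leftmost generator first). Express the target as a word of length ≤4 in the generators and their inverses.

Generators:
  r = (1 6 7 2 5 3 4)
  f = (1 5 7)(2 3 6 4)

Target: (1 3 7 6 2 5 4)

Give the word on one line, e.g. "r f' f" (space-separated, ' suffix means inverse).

  after f': (1 7 5)(2 4 6 3)
  after r: (1 2)(3 5 6 4 7)
  after f: (1 3 7 6 2 5 4)

f' r f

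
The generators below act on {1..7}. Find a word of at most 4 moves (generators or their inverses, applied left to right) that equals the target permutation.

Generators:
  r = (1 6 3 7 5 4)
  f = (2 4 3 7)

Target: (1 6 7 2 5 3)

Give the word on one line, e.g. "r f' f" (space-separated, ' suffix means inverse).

  after f': (2 7 3 4)
  after r: (1 6 3)(2 5 4)
  after f: (1 6 7 2 5 3)

f' r f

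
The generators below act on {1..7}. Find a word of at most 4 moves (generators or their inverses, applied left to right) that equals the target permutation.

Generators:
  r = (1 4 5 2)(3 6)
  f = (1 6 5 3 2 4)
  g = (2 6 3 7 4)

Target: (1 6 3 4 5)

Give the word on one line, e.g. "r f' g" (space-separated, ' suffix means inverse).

g f' f' g

  after g: (2 6 3 7 4)
  after f': (1 4 3 7 2)(5 6)
  after f': (1 2 4 5)(3 7)
  after g: (1 6 3 4 5)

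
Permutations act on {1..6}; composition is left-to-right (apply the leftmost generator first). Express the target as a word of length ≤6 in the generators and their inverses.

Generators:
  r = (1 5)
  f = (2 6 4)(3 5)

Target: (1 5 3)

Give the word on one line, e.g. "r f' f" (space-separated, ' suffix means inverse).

r f r f'

  after r: (1 5)
  after f: (1 3 5)(2 6 4)
  after r: (1 3)(2 6 4)
  after f': (1 5 3)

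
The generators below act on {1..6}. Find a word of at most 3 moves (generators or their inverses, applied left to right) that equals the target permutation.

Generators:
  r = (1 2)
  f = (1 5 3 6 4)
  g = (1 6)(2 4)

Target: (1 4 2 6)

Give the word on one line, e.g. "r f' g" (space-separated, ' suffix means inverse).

r g

  after r: (1 2)
  after g: (1 4 2 6)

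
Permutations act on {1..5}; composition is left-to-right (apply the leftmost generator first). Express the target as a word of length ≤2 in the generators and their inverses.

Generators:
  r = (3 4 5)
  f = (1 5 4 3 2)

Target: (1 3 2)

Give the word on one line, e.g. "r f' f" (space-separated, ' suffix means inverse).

f r

  after f: (1 5 4 3 2)
  after r: (1 3 2)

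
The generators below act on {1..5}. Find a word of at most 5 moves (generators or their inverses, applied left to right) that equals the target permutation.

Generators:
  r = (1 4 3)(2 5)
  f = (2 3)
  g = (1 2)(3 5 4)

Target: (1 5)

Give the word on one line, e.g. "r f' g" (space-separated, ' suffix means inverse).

r g' f'

  after r: (1 4 3)(2 5)
  after g': (1 5)(2 3)
  after f': (1 5)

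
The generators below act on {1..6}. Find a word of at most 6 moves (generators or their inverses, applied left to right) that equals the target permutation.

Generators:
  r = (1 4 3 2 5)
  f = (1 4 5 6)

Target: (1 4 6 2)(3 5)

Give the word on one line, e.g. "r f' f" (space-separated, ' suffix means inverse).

  after f': (1 6 5 4)
  after f': (1 5)(4 6)
  after r': (1 2 3 4 6)
  after r': (1 3)(2 4 6 5)
  after r': (1 4 6 2)(3 5)

f' f' r' r' r'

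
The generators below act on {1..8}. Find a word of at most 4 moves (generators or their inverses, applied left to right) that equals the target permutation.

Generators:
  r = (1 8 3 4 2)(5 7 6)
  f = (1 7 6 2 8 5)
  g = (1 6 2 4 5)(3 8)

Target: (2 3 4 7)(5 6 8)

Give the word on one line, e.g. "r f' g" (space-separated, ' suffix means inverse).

f r f' f'

  after f: (1 7 6 2 8 5)
  after r: (1 6)(2 3 4)(5 8 7)
  after f': (1 7 8)(2 3 4 6 5)
  after f': (2 3 4 7)(5 6 8)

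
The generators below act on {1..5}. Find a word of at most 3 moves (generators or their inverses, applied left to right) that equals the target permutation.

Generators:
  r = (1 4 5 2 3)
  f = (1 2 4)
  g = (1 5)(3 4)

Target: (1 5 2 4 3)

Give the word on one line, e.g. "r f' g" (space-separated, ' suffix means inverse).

  after g: (1 5)(3 4)
  after f: (1 5 2 4 3)

g f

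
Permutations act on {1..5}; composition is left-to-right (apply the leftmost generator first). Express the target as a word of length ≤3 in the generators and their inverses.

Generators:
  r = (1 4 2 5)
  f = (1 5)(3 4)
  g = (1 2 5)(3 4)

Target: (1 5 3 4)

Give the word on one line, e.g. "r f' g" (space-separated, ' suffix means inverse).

r' r' g

  after r': (1 5 2 4)
  after r': (1 2)(4 5)
  after g: (1 5 3 4)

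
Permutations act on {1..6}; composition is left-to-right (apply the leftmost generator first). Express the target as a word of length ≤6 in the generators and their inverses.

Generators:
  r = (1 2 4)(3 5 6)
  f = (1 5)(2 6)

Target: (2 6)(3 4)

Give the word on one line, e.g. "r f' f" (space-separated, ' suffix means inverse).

  after r: (1 2 4)(3 5 6)
  after f': (1 6 3)(2 4 5)
  after r': (1 5)(3 4)
  after f: (2 6)(3 4)

r f' r' f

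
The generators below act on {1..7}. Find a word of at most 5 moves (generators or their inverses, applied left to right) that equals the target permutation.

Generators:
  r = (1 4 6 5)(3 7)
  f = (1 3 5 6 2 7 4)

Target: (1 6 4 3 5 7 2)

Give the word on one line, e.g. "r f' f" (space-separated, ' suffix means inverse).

r' f' r f' f'

  after r': (1 5 6 4)(3 7)
  after f': (1 3 2 6 7)
  after r: (1 7 4 6 3 2 5)
  after f': (1 2 3 6)(4 5)
  after f': (1 6 4 3 5 7 2)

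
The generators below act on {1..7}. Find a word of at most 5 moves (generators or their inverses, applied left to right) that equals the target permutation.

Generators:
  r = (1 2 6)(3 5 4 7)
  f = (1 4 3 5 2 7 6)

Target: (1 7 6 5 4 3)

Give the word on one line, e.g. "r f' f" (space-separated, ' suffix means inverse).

f f r'

  after f: (1 4 3 5 2 7 6)
  after f: (1 3 2 6 4 5 7)
  after r': (1 7 6 5 4 3)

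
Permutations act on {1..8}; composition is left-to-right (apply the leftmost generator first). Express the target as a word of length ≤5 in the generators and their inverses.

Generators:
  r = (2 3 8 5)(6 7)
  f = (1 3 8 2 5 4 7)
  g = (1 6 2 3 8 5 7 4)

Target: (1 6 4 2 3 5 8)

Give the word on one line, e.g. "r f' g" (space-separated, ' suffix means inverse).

r' f' r

  after r': (2 5 8 3)(6 7)
  after f': (1 7 6 4 5 3 8)
  after r: (1 6 4 2 3 5 8)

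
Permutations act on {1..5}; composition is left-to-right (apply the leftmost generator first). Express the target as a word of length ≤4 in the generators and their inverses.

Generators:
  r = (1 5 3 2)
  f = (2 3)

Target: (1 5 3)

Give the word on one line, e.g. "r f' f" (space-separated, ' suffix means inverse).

r' f' r' f'

  after r': (1 2 3 5)
  after f': (1 3 5)
  after r': (1 5 2 3)
  after f': (1 5 3)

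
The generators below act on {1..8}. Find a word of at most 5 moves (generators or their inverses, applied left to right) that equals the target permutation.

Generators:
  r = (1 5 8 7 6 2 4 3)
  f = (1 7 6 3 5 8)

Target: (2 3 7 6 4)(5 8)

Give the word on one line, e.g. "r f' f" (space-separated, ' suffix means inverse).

  after f: (1 7 6 3 5 8)
  after r': (1 8 3)(2 6 4)
  after f: (2 3 7 6 4)(5 8)

f r' f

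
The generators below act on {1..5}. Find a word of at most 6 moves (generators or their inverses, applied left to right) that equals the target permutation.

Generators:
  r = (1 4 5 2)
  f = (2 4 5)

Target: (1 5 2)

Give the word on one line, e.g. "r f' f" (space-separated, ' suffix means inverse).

f f r r

  after f: (2 4 5)
  after f: (2 5 4)
  after r: (1 4)
  after r: (1 5 2)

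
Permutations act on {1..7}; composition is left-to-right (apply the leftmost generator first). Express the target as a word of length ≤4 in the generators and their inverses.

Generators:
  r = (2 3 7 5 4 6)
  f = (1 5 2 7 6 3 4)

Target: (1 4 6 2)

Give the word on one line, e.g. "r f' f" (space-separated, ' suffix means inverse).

  after r: (2 3 7 5 4 6)
  after r: (2 7 4)(3 5 6)
  after r: (2 5)(3 4)(6 7)
  after f': (1 4 6 2)

r r r f'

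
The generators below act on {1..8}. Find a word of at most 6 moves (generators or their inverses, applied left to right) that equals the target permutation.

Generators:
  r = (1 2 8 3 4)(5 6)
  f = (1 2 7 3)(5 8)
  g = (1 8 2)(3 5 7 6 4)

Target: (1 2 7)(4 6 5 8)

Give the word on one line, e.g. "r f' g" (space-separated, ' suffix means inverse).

  after g: (1 8 2)(3 5 7 6 4)
  after g: (1 2 8)(3 7 4 5 6)
  after r': (3 7)(4 6 8)
  after f: (1 2 7)(4 6 5 8)

g g r' f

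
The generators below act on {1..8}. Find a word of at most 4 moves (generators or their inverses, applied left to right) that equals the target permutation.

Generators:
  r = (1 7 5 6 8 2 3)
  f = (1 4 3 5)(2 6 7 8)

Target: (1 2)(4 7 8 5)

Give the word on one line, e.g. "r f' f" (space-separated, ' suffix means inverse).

  after f': (1 5 3 4)(2 8 7 6)
  after f': (1 3)(2 7)(4 5)(6 8)
  after r': (1 2)(4 7 8 5)

f' f' r'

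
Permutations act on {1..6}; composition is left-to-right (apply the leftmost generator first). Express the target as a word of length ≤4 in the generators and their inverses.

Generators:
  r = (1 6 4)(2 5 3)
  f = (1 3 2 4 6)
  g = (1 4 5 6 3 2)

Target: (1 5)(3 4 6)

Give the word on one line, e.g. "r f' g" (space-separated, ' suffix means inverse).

  after g': (1 2 3 6 5 4)
  after r: (1 5)(3 4 6)

g' r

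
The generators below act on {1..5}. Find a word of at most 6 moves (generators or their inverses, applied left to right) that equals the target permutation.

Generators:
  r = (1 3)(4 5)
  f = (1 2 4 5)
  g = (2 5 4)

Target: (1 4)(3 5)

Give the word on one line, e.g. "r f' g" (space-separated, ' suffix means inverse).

  after f: (1 2 4 5)
  after r': (1 2 5 3)
  after g: (1 5 3)(2 4)
  after f': (1 4)(3 5)

f r' g f'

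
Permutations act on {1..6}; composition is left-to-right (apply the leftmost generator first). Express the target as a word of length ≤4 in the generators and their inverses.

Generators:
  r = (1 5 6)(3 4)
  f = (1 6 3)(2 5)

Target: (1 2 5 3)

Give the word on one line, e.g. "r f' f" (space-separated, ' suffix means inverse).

r' r' f

  after r': (1 6 5)(3 4)
  after r': (1 5 6)
  after f: (1 2 5 3)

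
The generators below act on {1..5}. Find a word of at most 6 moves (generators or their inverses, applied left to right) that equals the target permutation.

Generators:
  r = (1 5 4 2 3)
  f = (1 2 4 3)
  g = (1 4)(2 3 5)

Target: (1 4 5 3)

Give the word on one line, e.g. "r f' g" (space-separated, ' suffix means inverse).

  after g: (1 4)(2 3 5)
  after f: (1 3 5 4 2)
  after r: (2 5)(3 4)
  after g: (1 4 5 3)

g f r g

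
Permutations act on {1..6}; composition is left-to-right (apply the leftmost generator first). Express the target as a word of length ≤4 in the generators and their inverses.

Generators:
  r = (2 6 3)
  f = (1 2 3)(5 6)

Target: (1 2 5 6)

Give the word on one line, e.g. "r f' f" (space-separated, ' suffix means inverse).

  after r: (2 6 3)
  after f: (1 2 5 6)

r f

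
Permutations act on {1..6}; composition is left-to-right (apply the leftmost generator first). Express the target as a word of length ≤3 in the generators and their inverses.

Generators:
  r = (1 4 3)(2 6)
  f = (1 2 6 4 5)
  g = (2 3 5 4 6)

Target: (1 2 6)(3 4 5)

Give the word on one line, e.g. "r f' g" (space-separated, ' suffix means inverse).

f r r

  after f: (1 2 6 4 5)
  after r: (1 6 3)(4 5)
  after r: (1 2 6)(3 4 5)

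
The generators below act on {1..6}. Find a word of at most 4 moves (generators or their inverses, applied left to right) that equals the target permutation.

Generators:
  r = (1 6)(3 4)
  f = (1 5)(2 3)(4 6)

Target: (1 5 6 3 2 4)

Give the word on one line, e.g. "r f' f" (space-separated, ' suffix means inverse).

f r'

  after f: (1 5)(2 3)(4 6)
  after r': (1 5 6 3 2 4)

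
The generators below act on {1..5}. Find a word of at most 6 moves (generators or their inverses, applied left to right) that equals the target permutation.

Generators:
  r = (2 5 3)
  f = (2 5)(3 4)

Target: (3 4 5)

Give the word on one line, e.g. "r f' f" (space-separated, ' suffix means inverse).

r f r f'

  after r: (2 5 3)
  after f: (3 5 4)
  after r: (2 5 4)
  after f': (3 4 5)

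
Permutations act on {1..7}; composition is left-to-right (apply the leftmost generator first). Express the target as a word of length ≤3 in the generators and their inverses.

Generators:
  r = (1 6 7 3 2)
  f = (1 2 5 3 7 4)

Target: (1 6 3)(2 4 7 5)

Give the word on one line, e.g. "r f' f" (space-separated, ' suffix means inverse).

  after r: (1 6 7 3 2)
  after f': (1 6 3)(2 4 7 5)

r f'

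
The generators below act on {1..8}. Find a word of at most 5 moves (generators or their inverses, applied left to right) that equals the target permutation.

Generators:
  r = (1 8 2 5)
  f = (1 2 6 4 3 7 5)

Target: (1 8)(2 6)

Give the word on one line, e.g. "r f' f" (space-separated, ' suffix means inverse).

  after f': (1 5 7 3 4 6 2)
  after r: (2 8)(3 4 6 5 7)
  after r: (1 8 5 7 3 4 6)
  after f: (1 8)(2 6)

f' r r f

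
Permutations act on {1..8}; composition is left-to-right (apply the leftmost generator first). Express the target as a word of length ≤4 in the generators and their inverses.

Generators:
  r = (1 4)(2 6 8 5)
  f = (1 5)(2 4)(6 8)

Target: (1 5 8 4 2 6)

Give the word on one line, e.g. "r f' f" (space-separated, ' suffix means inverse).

  after r: (1 4)(2 6 8 5)
  after r: (2 8)(5 6)
  after f': (1 5 8 4 2 6)

r r f'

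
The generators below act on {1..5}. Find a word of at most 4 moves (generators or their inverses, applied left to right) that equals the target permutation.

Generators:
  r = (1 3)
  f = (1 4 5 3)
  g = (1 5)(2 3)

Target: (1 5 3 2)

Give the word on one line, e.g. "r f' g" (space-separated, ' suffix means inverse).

g r' g g

  after g: (1 5)(2 3)
  after r': (1 5 3 2)
  after g: (2 5)
  after g: (1 5 3 2)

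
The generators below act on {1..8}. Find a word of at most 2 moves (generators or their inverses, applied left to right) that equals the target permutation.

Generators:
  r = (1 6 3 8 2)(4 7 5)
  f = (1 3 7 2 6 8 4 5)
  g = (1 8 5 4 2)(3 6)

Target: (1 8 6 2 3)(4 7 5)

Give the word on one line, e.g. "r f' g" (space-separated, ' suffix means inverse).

  after r': (1 2 8 3 6)(4 5 7)
  after r': (1 8 6 2 3)(4 7 5)

r' r'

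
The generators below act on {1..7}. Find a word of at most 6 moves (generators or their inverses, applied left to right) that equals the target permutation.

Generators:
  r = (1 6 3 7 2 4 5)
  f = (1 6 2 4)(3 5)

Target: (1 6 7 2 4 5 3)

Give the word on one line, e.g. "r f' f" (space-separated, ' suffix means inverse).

  after f': (1 4 2 6)(3 5)
  after r: (1 5 7 2 3)
  after f: (1 3 6 2 5 7 4)
  after r': (1 6 7 2 4 5 3)

f' r f r'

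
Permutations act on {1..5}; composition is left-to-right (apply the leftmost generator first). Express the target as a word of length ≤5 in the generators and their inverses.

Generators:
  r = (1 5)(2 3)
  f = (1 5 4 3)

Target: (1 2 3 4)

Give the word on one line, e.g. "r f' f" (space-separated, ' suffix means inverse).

f r f' r f

  after f: (1 5 4 3)
  after r: (2 3 5 4)
  after f': (1 3)(2 4)
  after r: (1 2 4 3 5)
  after f: (1 2 3 4)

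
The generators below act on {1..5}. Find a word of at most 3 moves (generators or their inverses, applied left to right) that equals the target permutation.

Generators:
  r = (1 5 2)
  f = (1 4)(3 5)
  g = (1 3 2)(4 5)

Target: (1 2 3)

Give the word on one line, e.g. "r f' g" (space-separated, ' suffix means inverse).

  after g: (1 3 2)(4 5)
  after g: (1 2 3)

g g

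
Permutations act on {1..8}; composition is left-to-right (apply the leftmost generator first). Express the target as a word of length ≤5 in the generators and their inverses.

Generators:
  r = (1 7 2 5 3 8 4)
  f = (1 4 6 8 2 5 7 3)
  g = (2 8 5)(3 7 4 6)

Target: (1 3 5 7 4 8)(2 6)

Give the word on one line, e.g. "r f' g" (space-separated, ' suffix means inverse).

g r f

  after g: (2 8 5)(3 7 4 6)
  after r: (1 7)(2 4 6 8 3)
  after f: (1 3 5 7 4 8)(2 6)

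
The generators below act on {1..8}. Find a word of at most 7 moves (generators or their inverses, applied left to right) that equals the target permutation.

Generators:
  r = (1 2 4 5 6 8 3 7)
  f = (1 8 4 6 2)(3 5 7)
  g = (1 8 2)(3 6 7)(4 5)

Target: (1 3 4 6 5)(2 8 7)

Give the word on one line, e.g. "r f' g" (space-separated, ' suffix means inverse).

f g f f r

  after f: (1 8 4 6 2)(3 5 7)
  after g: (1 2 8 5 3 4 7 6)
  after f: (2 4 3 6 8 7)
  after f: (1 8 3 2 6 4 5 7)
  after r: (1 3 4 6 5)(2 8 7)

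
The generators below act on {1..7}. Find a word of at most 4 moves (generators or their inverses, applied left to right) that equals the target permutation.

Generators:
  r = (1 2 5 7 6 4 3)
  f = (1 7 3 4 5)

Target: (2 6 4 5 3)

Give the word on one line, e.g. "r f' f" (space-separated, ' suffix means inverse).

  after r: (1 2 5 7 6 4 3)
  after f': (1 2 4 7 6 3 5)
  after r': (2 6 4 5 3)

r f' r'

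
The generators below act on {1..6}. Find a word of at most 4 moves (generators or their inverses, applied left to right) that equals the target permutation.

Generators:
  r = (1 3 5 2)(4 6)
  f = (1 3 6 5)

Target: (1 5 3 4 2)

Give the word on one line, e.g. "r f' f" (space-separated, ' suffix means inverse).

  after r': (1 2 5 3)(4 6)
  after f: (1 2)(4 5 6)
  after f: (1 2 3 6 4)
  after r': (1 5 3 4 2)

r' f f r'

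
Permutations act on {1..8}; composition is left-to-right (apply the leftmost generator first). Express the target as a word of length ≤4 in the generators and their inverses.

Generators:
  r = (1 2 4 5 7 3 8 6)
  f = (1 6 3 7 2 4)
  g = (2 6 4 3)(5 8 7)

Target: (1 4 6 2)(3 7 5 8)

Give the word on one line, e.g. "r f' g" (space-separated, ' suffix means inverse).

g f'

  after g: (2 6 4 3)(5 8 7)
  after f': (1 4 6 2)(3 7 5 8)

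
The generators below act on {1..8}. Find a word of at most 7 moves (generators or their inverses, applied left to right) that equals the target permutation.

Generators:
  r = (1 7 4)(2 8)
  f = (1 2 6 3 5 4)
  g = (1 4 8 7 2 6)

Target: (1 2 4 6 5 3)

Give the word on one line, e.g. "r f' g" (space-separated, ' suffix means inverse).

  after f: (1 2 6 3 5 4)
  after g': (1 7 8 4 6 3 5)
  after g': (1 8)(2 7 4)(3 5 6)
  after f: (1 8 2 7)(3 4 6 5)
  after r: (1 2 4 6 5 3)

f g' g' f r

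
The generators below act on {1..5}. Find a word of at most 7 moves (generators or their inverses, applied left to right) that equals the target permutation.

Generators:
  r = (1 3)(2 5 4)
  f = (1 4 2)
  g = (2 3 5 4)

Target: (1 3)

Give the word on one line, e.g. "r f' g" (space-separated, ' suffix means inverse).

  after f: (1 4 2)
  after g: (1 2)(3 5 4)
  after f: (2 4 3 5)
  after g': (2 5 4)
  after r': (1 3)

f g f g' r'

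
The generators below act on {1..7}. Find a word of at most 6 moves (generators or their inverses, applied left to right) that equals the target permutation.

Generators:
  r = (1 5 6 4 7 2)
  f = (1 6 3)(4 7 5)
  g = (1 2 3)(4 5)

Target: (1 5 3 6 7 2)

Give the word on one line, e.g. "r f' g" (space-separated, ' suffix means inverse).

  after f': (1 3 6)(4 5 7)
  after r: (1 3 4 6 5 2)
  after g: (3 5)(4 6)
  after r: (1 5 3 6 7 2)

f' r g r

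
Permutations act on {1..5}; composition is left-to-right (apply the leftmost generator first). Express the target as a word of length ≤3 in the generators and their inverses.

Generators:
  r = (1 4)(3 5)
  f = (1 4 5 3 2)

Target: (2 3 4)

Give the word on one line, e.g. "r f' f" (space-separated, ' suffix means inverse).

r' f'

  after r': (1 4)(3 5)
  after f': (2 3 4)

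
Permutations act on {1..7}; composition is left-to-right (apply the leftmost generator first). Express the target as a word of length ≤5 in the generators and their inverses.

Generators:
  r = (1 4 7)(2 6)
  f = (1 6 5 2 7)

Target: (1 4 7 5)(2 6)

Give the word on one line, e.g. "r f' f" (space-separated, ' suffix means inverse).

  after f': (1 7 2 5 6)
  after r: (2 5)(4 7 6)
  after r: (1 4)(2 5 6 7)
  after f': (1 4 7 5)(2 6)

f' r r f'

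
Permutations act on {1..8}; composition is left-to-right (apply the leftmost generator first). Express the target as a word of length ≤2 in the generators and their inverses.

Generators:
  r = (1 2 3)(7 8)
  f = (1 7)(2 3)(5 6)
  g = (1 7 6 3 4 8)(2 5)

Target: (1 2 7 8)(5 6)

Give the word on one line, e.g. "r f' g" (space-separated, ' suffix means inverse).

r' f

  after r': (1 3 2)(7 8)
  after f: (1 2 7 8)(5 6)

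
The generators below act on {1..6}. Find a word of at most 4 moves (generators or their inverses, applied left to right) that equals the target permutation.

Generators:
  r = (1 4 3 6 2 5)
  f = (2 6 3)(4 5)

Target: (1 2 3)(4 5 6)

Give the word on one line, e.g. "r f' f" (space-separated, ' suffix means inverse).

  after r': (1 5 2 6 3 4)
  after r': (1 2 3)(4 5 6)

r' r'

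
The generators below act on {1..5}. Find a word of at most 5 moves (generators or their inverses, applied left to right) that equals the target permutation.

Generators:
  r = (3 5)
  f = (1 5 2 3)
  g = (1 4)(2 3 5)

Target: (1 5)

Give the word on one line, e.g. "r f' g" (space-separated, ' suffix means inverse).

g g f

  after g: (1 4)(2 3 5)
  after g: (2 5 3)
  after f: (1 5)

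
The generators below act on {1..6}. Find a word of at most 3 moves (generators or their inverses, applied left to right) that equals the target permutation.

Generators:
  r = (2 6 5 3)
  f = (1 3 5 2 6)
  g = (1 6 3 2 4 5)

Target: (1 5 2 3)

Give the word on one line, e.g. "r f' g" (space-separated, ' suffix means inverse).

  after f': (1 6 2 5 3)
  after r: (1 5 2 3)

f' r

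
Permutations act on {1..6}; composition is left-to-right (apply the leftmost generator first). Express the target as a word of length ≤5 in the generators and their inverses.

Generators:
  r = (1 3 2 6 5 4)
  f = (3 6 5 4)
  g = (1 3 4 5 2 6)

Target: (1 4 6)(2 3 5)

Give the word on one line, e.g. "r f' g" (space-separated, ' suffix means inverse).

f r g' r'

  after f: (3 6 5 4)
  after r: (1 3 5)(2 6 4)
  after g': (3 4 5 6)
  after r': (1 4 6)(2 3 5)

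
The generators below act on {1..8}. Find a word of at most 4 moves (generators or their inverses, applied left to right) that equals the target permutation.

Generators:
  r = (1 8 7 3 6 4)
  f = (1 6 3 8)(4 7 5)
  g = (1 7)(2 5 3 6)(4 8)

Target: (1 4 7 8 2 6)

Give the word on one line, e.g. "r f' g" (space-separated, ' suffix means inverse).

  after g': (1 7)(2 6 3 5)(4 8)
  after r': (1 8 6 7 4)(2 3 5)
  after g: (1 4 7 8 2 6)

g' r' g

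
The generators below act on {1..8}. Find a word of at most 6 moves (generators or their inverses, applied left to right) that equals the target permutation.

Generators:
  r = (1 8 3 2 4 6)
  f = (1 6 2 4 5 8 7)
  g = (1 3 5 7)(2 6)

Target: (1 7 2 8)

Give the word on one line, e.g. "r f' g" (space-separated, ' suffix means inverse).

r f f g'

  after r: (1 8 3 2 4 6)
  after f: (1 7)(2 5 8 3 4)
  after f: (2 8 3 5 7 6)
  after g': (1 7 2 8)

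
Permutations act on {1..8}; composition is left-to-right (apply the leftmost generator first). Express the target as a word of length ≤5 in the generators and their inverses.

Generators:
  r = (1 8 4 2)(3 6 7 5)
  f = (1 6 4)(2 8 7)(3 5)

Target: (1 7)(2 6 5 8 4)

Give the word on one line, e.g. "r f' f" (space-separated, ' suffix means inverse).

  after r: (1 8 4 2)(3 6 7 5)
  after r: (1 4)(2 8)(3 7)(5 6)
  after r: (1 2 4 8)(3 5 7 6)
  after f': (1 7)(2 6 5 8 4)

r r r f'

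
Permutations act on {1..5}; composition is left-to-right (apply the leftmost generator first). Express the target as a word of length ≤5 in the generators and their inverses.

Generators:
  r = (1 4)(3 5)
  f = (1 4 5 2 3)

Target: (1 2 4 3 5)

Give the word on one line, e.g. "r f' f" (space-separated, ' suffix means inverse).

  after f': (1 3 2 5 4)
  after r: (1 5)(2 3)
  after f: (1 2)(4 5)
  after r': (1 2 4 3 5)

f' r f r'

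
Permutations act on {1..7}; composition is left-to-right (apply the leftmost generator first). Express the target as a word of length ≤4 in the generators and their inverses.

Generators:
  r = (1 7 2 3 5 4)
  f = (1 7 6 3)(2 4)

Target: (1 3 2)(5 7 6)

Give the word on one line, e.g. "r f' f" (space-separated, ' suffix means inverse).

f' r f r'

  after f': (1 3 6 7)(2 4)
  after r: (1 5 4 3 6 2)
  after f: (1 5 2 7 6 4)
  after r': (1 3 2)(5 7 6)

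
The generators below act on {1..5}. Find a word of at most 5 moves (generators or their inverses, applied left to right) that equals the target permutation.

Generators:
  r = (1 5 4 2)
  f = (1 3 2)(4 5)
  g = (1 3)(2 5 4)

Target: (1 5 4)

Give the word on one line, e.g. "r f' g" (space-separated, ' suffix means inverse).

g' g' f' g

  after g': (1 3)(2 4 5)
  after g': (2 5 4)
  after f': (1 2 4 3)
  after g: (1 5 4)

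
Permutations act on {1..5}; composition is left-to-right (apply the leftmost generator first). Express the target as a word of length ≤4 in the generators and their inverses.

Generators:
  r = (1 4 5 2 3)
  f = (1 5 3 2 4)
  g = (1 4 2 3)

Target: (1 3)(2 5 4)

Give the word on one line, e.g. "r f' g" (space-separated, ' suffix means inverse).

f r g

  after f: (1 5 3 2 4)
  after r: (1 2 5)
  after g: (1 3)(2 5 4)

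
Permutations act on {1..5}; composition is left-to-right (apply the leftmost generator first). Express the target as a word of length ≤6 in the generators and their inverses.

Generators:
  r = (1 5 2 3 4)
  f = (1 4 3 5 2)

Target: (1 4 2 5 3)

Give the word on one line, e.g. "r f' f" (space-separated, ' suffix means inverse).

r f r f'

  after r: (1 5 2 3 4)
  after f: (1 2 5)
  after r: (1 3 4)
  after f': (1 4 2 5 3)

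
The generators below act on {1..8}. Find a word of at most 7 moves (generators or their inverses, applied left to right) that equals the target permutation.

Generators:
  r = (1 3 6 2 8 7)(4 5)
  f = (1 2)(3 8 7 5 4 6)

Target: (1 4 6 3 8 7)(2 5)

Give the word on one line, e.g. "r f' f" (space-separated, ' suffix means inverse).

  after r: (1 3 6 2 8 7)(4 5)
  after r: (1 6 8)(2 7 3)
  after f': (1 4 5 7 6 3)(2 8)
  after r: (1 5)(2 7)
  after f: (1 4 6 3 8 7)(2 5)

r r f' r f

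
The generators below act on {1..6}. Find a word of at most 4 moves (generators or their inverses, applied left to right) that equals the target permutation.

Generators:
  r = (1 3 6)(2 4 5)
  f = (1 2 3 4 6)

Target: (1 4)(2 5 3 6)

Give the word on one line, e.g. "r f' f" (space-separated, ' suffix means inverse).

  after r': (1 6 3)(2 5 4)
  after f': (1 4)(2 5 3 6)

r' f'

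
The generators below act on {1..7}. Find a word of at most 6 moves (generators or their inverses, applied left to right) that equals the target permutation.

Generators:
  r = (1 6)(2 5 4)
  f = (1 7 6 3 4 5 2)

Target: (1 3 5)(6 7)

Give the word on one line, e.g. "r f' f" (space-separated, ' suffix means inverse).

  after r': (1 6)(2 4 5)
  after f: (1 3 4 2 5)(6 7)
  after r: (1 3 2 4 5 6 7)
  after r: (1 3 5)(6 7)

r' f r r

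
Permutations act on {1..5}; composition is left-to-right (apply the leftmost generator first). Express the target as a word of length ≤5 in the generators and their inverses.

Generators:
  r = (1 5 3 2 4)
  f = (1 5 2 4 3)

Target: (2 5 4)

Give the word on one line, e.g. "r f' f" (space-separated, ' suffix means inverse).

r' r' r' f

  after r': (1 4 2 3 5)
  after r': (1 2 5 4 3)
  after r': (1 3 4 5 2)
  after f: (2 5 4)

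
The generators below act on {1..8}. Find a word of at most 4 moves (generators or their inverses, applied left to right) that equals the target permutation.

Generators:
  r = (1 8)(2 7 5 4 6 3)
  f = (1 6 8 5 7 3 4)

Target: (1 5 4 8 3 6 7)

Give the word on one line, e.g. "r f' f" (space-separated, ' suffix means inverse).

  after f: (1 6 8 5 7 3 4)
  after f: (1 8 7 4 6 5 3)
  after f: (1 5 4 8 3 6 7)

f f f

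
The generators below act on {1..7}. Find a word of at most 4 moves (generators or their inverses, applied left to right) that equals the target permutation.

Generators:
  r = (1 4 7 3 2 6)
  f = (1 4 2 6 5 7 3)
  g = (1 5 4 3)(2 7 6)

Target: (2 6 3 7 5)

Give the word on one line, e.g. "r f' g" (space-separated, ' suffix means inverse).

g r g r'

  after g: (1 5 4 3)(2 7 6)
  after r: (1 5 7)(2 3 4)
  after g: (1 4 7 5 6 2)
  after r': (2 6 3 7 5)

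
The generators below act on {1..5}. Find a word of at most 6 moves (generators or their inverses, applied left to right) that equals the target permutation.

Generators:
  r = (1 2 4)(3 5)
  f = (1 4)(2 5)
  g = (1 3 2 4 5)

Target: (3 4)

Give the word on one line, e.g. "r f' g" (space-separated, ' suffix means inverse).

  after g': (1 5 4 2 3)
  after f': (1 2 3 4 5)
  after r: (1 4 3)(2 5)
  after f: (3 4)

g' f' r f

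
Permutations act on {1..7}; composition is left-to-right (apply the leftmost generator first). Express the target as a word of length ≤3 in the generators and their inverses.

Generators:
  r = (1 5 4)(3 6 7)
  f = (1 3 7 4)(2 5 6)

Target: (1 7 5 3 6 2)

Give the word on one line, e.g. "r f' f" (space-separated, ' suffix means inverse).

  after f: (1 3 7 4)(2 5 6)
  after r: (1 6 2 4 5 7)
  after r: (1 7 5 3 6 2)

f r r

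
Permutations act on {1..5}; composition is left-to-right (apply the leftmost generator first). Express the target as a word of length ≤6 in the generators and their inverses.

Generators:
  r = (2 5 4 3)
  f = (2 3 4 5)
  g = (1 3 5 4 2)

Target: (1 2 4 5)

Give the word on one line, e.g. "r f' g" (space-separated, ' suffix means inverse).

g r g' f f

  after g: (1 3 5 4 2)
  after r: (1 2)(3 4 5)
  after g': (1 4 3 5)
  after f: (1 5)(2 3)
  after f: (1 2 4 5)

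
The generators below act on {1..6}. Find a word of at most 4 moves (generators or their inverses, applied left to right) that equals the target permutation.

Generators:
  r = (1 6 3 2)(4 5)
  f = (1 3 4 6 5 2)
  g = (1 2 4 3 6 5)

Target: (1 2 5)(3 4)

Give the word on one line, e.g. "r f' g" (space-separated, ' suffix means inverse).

  after r: (1 6 3 2)(4 5)
  after f: (1 5 6 4 2 3)
  after g: (2 6 3)
  after g: (1 2 5)(3 4)

r f g g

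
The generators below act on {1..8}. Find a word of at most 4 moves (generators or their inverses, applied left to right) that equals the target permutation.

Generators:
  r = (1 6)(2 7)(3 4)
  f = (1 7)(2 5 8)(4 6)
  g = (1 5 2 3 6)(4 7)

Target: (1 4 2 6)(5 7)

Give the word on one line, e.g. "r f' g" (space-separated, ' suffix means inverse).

  after g: (1 5 2 3 6)(4 7)
  after g: (1 2 6 5 3)
  after r': (1 7 2)(3 6 5 4)
  after g': (1 4 2 6)(5 7)

g g r' g'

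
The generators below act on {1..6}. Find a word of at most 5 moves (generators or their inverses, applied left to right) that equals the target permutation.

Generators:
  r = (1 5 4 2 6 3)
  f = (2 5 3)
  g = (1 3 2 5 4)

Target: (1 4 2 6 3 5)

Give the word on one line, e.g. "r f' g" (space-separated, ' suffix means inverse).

r g f'

  after r: (1 5 4 2 6 3)
  after g: (1 4 5)(2 6)
  after f': (1 4 2 6 3 5)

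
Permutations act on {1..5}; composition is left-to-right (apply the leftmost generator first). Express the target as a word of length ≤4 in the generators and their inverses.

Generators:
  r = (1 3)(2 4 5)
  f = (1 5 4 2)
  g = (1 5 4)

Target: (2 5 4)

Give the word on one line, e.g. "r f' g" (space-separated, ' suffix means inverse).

r r

  after r: (1 3)(2 4 5)
  after r: (2 5 4)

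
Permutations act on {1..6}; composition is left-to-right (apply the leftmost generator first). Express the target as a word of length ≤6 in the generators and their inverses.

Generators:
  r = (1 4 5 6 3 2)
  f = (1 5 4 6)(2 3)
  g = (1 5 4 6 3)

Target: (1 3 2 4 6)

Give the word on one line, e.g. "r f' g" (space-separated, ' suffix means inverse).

  after r': (1 2 3 6 5 4)
  after g': (1 2 6)(3 4)
  after f': (1 3 5)(2 4)
  after f': (1 2 5 6 4 3)
  after r': (1 3 2 4 6)

r' g' f' f' r'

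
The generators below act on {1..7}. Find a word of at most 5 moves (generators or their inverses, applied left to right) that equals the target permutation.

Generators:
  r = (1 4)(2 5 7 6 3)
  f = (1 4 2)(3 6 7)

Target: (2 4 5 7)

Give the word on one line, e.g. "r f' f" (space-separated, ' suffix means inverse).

f' f' r

  after f': (1 2 4)(3 7 6)
  after f': (1 4 2)(3 6 7)
  after r: (2 4 5 7)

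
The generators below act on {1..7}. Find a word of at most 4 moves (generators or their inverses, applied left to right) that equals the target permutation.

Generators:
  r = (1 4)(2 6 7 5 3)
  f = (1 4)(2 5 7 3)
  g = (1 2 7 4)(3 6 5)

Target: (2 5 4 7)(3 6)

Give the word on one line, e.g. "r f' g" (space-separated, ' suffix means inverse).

  after r': (1 4)(2 3 5 7 6)
  after g: (2 6 7 5 4)
  after r: (1 4 6 5)(2 7 3)
  after r: (2 5 4 7)(3 6)

r' g r r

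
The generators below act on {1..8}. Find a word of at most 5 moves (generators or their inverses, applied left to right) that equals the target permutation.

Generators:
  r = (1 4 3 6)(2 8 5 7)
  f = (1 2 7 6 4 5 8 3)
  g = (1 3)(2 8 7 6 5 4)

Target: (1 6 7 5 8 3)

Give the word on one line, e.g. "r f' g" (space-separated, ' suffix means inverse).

  after f: (1 2 7 6 4 5 8 3)
  after r': (1 7 3 6)(2 5)(4 8)
  after r': (1 5 7 4 2 8)
  after g': (1 6 7 5 8 3)

f r' r' g'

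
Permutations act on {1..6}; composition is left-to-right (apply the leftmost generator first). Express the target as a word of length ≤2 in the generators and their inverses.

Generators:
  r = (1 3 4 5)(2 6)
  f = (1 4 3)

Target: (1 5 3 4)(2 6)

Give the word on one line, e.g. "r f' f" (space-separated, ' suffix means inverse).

  after r': (1 5 4 3)(2 6)
  after f: (1 5 3 4)(2 6)

r' f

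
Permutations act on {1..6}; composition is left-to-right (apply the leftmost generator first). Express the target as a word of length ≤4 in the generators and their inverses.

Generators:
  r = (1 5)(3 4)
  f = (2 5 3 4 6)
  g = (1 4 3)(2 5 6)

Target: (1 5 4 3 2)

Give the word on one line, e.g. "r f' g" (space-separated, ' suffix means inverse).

  after g': (1 3 4)(2 6 5)
  after g': (1 4 3)(2 5 6)
  after r': (1 3 5 6 2)
  after f': (1 5 4 3 2)

g' g' r' f'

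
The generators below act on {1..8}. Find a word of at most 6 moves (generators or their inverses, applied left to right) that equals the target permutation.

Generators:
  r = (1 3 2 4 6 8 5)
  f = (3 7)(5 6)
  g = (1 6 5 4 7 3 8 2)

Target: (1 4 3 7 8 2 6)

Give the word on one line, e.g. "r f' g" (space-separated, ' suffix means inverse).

  after g': (1 2 8 3 7 4 5 6)
  after r': (1 3 7 2 6 5 4 8)
  after f: (1 7 2 5 4 8)
  after g': (1 4 3 7 8 2 6)

g' r' f g'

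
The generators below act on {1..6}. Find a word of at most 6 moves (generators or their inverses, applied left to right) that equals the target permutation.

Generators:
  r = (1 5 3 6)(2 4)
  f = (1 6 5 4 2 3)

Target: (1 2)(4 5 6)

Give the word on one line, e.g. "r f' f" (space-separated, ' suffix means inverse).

  after f: (1 6 5 4 2 3)
  after f: (1 5 2)(3 6 4)
  after f: (1 4)(2 6)(3 5)
  after r: (1 2)(4 5 6)

f f f r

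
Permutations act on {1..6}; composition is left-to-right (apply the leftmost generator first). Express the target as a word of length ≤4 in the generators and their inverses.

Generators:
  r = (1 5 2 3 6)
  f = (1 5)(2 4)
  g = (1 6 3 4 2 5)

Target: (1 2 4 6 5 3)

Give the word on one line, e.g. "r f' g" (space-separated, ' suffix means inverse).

g' g' r' g'

  after g': (1 5 2 4 3 6)
  after g': (1 2 3)(4 6 5)
  after r': (1 5 4 3 6)
  after g': (1 2 4 6 5 3)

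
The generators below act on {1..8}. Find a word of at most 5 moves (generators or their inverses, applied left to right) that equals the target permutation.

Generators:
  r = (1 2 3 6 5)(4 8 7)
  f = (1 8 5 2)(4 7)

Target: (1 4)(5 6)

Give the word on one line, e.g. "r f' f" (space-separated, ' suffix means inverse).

  after r: (1 2 3 6 5)(4 8 7)
  after f: (2 3 6)(4 5 8)
  after f: (1 8 7 4 2 3 6)
  after r': (1 4)(5 6)

r f f r'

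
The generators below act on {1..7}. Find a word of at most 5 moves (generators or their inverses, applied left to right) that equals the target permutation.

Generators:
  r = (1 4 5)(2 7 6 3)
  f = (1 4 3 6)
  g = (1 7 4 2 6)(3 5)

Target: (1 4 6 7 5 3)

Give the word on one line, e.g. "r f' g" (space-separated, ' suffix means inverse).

  after g': (1 6 2 4 7)(3 5)
  after f: (2 3 5 6)(4 7)
  after r: (1 4 6 7 5 3)

g' f r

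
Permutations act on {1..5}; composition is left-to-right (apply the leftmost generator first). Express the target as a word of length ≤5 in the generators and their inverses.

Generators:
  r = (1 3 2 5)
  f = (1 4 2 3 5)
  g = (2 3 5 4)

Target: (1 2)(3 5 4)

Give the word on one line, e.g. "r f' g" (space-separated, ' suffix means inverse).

  after r: (1 3 2 5)
  after f': (1 2 3 4)
  after r': (1 3 4 5 2)
  after g': (1 2)(3 5 4)

r f' r' g'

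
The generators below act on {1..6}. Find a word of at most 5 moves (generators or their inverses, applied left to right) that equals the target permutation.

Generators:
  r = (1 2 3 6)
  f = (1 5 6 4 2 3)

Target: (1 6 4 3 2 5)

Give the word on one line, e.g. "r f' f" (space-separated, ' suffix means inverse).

r' f' r r f

  after r': (1 6 3 2)
  after f': (1 5)(2 3 4 6)
  after r: (1 5 2 6 3 4)
  after r: (1 5 3 4 2)
  after f: (1 6 4 3 2 5)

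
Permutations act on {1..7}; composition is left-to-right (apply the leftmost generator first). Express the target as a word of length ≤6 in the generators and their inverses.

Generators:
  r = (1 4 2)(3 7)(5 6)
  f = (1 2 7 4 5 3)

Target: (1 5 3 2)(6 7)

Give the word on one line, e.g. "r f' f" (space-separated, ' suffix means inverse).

  after r': (1 2 4)(3 7)(5 6)
  after f': (2 7 5 6 4 3)
  after r: (1 4 7 6 2 3)
  after f: (1 5 3 2)(6 7)

r' f' r f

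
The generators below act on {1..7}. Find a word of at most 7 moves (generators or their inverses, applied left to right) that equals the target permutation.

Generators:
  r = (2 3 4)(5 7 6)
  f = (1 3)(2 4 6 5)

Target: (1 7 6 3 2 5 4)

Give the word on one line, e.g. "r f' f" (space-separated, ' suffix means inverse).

  after f': (1 3)(2 5 6 4)
  after r: (1 4 3)(2 7 6)
  after f: (1 6 4)(2 7 5)
  after r: (1 5 3 4)(2 6)
  after r: (1 7 6 3 2 5 4)

f' r f r r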